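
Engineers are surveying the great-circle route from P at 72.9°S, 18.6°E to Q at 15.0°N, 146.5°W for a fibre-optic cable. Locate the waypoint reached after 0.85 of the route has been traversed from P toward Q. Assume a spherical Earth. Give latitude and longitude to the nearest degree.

From cos δ = sin φ₁ sin φ₂ + cos φ₁ cos φ₂ cos Δλ, the central angle is δ ≈ 2.120 rad (121.5°).
Interpolate at f = 0.85 with slerp weights a = sin((1−f)δ)/sin δ ≈ 0.367, b = sin(fδ)/sin δ ≈ 1.141.
p = a·p₁ + b·p₂ ≈ (-0.817, -0.574, -0.055); φ = arcsin(p_z) ≈ -3.15°, λ = atan2(p_y, p_x) ≈ -144.91°.

≈ 3°S, 145°W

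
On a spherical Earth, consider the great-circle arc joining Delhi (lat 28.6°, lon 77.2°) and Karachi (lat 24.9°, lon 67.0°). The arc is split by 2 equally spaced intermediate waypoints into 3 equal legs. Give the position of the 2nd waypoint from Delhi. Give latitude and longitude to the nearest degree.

From cos δ = sin φ₁ sin φ₂ + cos φ₁ cos φ₂ cos Δλ, the central angle is δ ≈ 0.172 rad (9.8°).
Interpolate at f = 2/3 with slerp weights a = sin((1−f)δ)/sin δ ≈ 0.335, b = sin(fδ)/sin δ ≈ 0.668.
p = a·p₁ + b·p₂ ≈ (0.302, 0.845, 0.442); φ = arcsin(p_z) ≈ 26.21°, λ = atan2(p_y, p_x) ≈ 70.33°.

≈ lat 26°, lon 70°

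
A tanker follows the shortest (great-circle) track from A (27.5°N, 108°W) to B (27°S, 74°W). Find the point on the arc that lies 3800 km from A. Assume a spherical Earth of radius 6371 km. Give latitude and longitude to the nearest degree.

≈ (2°S, 90°W)

Write both endpoints as unit vectors p₁, p₂ with components (cos φ cos λ, cos φ sin λ, sin φ).
The central angle between the endpoints is δ = arccos(p₁·p₂) ≈ 1.109 rad (63.5°). The total great-circle distance is δ·R ≈ 1.109 × 6371 ≈ 7065 km, so the target fraction is f = 3800/7065 ≈ 0.538.
Interpolate at f ≈ 0.538 with slerp weights a = sin((1−f)δ)/sin δ ≈ 0.548, b = sin(fδ)/sin δ ≈ 0.627.
p = a·p₁ + b·p₂ ≈ (0.004, -0.999, -0.032); φ = arcsin(p_z) ≈ -1.83°, λ = atan2(p_y, p_x) ≈ -89.77°.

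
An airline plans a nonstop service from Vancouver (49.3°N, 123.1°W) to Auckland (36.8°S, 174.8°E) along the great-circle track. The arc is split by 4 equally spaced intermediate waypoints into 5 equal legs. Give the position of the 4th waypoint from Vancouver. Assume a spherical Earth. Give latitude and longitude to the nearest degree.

≈ (20°S, 173°W)

The haversine formula gives a central angle δ ≈ 1.782 rad (102.1°) between the endpoints.
Interpolate at f = 4/5 with slerp weights a = sin((1−f)δ)/sin δ ≈ 0.357, b = sin(fδ)/sin δ ≈ 1.012.
p = a·p₁ + b·p₂ ≈ (-0.934, -0.122, -0.336); φ = arcsin(p_z) ≈ -19.61°, λ = atan2(p_y, p_x) ≈ -172.59°.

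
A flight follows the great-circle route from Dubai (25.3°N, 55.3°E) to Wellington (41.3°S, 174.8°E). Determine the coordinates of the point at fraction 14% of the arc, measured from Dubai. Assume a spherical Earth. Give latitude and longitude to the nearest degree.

≈ (15°N, 71°E)

From cos δ = sin φ₁ sin φ₂ + cos φ₁ cos φ₂ cos Δλ, the central angle is δ ≈ 2.235 rad (128.1°).
Interpolate at f = 0.14 with slerp weights a = sin((1−f)δ)/sin δ ≈ 1.192, b = sin(fδ)/sin δ ≈ 0.391.
p = a·p₁ + b·p₂ ≈ (0.321, 0.913, 0.252); φ = arcsin(p_z) ≈ 14.57°, λ = atan2(p_y, p_x) ≈ 70.62°.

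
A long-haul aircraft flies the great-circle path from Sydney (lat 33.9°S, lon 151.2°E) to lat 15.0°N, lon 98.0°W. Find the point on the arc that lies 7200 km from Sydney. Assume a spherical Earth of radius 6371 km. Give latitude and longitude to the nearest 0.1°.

The haversine formula gives a central angle δ ≈ 2.014 rad (115.4°) between the endpoints. The total great-circle distance is δ·R ≈ 2.014 × 6371 ≈ 12833 km, so the target fraction is f = 7200/12833 ≈ 0.561.
Interpolate at f ≈ 0.561 with slerp weights a = sin((1−f)δ)/sin δ ≈ 0.856, b = sin(fδ)/sin δ ≈ 1.001.
p = a·p₁ + b·p₂ ≈ (-0.757, -0.615, -0.218); φ = arcsin(p_z) ≈ -12.61°, λ = atan2(p_y, p_x) ≈ -140.90°.

≈ lat 12.6°S, lon 140.9°W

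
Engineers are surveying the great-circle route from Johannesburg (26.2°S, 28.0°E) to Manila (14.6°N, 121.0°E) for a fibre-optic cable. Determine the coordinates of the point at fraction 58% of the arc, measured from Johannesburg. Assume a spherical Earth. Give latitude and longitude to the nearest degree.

≈ 5°S, 84°E

The haversine formula gives a central angle δ ≈ 1.728 rad (99.0°) between the endpoints.
Interpolate at f = 0.58 with slerp weights a = sin((1−f)δ)/sin δ ≈ 0.672, b = sin(fδ)/sin δ ≈ 0.853.
p = a·p₁ + b·p₂ ≈ (0.107, 0.991, -0.082); φ = arcsin(p_z) ≈ -4.68°, λ = atan2(p_y, p_x) ≈ 83.83°.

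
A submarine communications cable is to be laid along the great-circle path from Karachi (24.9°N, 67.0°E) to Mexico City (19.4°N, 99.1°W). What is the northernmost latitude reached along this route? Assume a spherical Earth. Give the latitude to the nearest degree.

≈ 73°N

The great circle lies in the plane with unit normal n̂ = (p₁ × p₂)/|p₁ × p₂|.
Here n̂_z ≈ -0.284; the vertex latitude is φ_max = arccos|n̂_z| ≈ 73.5°.
Check via Clairaut: cos φ_max = |cos φ₁| · sin C = cos(24.9°)·sin(18.3°) ≈ 0.284, again giving ≈ 73.5°.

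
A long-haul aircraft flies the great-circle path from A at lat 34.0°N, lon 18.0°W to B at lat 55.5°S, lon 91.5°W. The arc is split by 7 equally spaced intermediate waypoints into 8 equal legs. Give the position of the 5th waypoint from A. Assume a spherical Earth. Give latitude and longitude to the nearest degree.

From cos δ = sin φ₁ sin φ₂ + cos φ₁ cos φ₂ cos Δλ, the central angle is δ ≈ 1.904 rad (109.1°).
Interpolate at f = 5/8 with slerp weights a = sin((1−f)δ)/sin δ ≈ 0.693, b = sin(fδ)/sin δ ≈ 0.983.
p = a·p₁ + b·p₂ ≈ (0.532, -0.734, -0.422); φ = arcsin(p_z) ≈ -24.97°, λ = atan2(p_y, p_x) ≈ -54.06°.

≈ lat 25°S, lon 54°W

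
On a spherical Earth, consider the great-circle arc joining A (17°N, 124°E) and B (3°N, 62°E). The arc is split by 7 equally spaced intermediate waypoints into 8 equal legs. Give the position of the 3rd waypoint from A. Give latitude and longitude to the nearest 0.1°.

≈ (13.4°N, 100.0°E)

The haversine formula gives a central angle δ ≈ 1.089 rad (62.4°) between the endpoints.
Interpolate at f = 3/8 with slerp weights a = sin((1−f)δ)/sin δ ≈ 0.710, b = sin(fδ)/sin δ ≈ 0.448.
p = a·p₁ + b·p₂ ≈ (-0.170, 0.958, 0.231); φ = arcsin(p_z) ≈ 13.36°, λ = atan2(p_y, p_x) ≈ 100.04°.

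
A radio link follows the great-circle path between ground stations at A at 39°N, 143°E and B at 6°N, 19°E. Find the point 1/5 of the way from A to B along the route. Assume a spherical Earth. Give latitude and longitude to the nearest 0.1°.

≈ 46.0°N, 114.1°E

Convert each endpoint to a unit vector on the sphere (x = cos φ cos λ, y = cos φ sin λ, z = sin φ).
The central angle between the endpoints is δ = arccos(p₁·p₂) ≈ 1.946 rad (111.5°).
Interpolate at f = 1/5 with slerp weights a = sin((1−f)δ)/sin δ ≈ 1.075, b = sin(fδ)/sin δ ≈ 0.408.
p = a·p₁ + b·p₂ ≈ (-0.284, 0.635, 0.719); φ = arcsin(p_z) ≈ 45.97°, λ = atan2(p_y, p_x) ≈ 114.07°.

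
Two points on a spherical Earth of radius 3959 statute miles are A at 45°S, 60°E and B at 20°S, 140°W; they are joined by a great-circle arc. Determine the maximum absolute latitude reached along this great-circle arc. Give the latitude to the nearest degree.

The great circle lies in the plane with unit normal n̂ = (p₁ × p₂)/|p₁ × p₂|.
Here n̂_z ≈ +0.246; the vertex latitude is φ_max = arccos|n̂_z| ≈ 75.8°.
Check via Clairaut: cos φ_max = |cos φ₁| · sin C = cos(45.0°)·sin(159.6°) ≈ 0.246, again giving ≈ 75.8°.

≈ 76°S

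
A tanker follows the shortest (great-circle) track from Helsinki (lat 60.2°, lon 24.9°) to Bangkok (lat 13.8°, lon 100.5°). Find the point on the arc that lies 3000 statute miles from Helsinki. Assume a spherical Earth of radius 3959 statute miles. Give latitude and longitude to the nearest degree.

≈ lat 37°, lon 83°

Convert each endpoint to a unit vector on the sphere (x = cos φ cos λ, y = cos φ sin λ, z = sin φ).
The central angle between the endpoints is δ = arccos(p₁·p₂) ≈ 1.238 rad (70.9°). The total great-circle distance is δ·R ≈ 1.238 × 3959 ≈ 4900 mi, so the target fraction is f = 3000/4900 ≈ 0.612.
Interpolate at f ≈ 0.612 with slerp weights a = sin((1−f)δ)/sin δ ≈ 0.489, b = sin(fδ)/sin δ ≈ 0.727.
p = a·p₁ + b·p₂ ≈ (0.092, 0.797, 0.597); φ = arcsin(p_z) ≈ 36.69°, λ = atan2(p_y, p_x) ≈ 83.45°.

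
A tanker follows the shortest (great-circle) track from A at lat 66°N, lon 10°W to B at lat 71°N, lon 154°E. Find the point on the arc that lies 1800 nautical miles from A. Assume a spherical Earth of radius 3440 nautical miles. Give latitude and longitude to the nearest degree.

≈ lat 83°N, lon 136°E

Convert each endpoint to a unit vector on the sphere (x = cos φ cos λ, y = cos φ sin λ, z = sin φ).
The central angle between the endpoints is δ = arccos(p₁·p₂) ≈ 0.743 rad (42.6°). The total great-circle distance is δ·R ≈ 0.743 × 3440 ≈ 2556 nmi, so the target fraction is f = 1800/2556 ≈ 0.704.
Interpolate at f ≈ 0.704 with slerp weights a = sin((1−f)δ)/sin δ ≈ 0.322, b = sin(fδ)/sin δ ≈ 0.739.
p = a·p₁ + b·p₂ ≈ (-0.087, 0.083, 0.993); φ = arcsin(p_z) ≈ 83.10°, λ = atan2(p_y, p_x) ≈ 136.50°.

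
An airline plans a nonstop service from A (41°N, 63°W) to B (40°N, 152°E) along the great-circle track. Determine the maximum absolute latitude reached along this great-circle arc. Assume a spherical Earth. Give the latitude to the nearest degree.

≈ 71°N

The great circle lies in the plane with unit normal n̂ = (p₁ × p₂)/|p₁ × p₂|.
Here n̂_z ≈ -0.332; the vertex latitude is φ_max = arccos|n̂_z| ≈ 70.6°.
Check via Clairaut: cos φ_max = |cos φ₁| · sin C = cos(41.0°)·sin(26.1°) ≈ 0.332, again giving ≈ 70.6°.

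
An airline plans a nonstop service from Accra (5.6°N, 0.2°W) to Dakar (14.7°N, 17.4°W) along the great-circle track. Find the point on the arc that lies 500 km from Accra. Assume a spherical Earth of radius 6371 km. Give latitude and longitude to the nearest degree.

≈ 8°N, 4°W

Write both endpoints as unit vectors p₁, p₂ with components (cos φ cos λ, cos φ sin λ, sin φ).
The central angle between the endpoints is δ = arccos(p₁·p₂) ≈ 0.335 rad (19.2°). The total great-circle distance is δ·R ≈ 0.335 × 6371 ≈ 2135 km, so the target fraction is f = 500/2135 ≈ 0.234.
Interpolate at f ≈ 0.234 with slerp weights a = sin((1−f)δ)/sin δ ≈ 0.772, b = sin(fδ)/sin δ ≈ 0.238.
p = a·p₁ + b·p₂ ≈ (0.988, -0.072, 0.136); φ = arcsin(p_z) ≈ 7.81°, λ = atan2(p_y, p_x) ≈ -4.15°.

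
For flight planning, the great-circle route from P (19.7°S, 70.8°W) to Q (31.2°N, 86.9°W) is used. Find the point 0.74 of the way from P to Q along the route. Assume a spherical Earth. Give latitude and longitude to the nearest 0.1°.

≈ (18.0°N, 82.2°W)

From cos δ = sin φ₁ sin φ₂ + cos φ₁ cos φ₂ cos Δλ, the central angle is δ ≈ 0.928 rad (53.2°).
Interpolate at f = 0.74 with slerp weights a = sin((1−f)δ)/sin δ ≈ 0.299, b = sin(fδ)/sin δ ≈ 0.792.
p = a·p₁ + b·p₂ ≈ (0.129, -0.942, 0.310); φ = arcsin(p_z) ≈ 18.04°, λ = atan2(p_y, p_x) ≈ -82.20°.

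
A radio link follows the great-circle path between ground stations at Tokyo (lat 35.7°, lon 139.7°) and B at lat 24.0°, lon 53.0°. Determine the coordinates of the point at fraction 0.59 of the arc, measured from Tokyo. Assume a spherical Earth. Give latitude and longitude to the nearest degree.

≈ lat 37°, lon 85°

Write both endpoints as unit vectors p₁, p₂ with components (cos φ cos λ, cos φ sin λ, sin φ).
The central angle between the endpoints is δ = arccos(p₁·p₂) ≈ 1.287 rad (73.7°).
Interpolate at f = 0.59 with slerp weights a = sin((1−f)δ)/sin δ ≈ 0.524, b = sin(fδ)/sin δ ≈ 0.717.
p = a·p₁ + b·p₂ ≈ (0.069, 0.799, 0.598); φ = arcsin(p_z) ≈ 36.71°, λ = atan2(p_y, p_x) ≈ 85.03°.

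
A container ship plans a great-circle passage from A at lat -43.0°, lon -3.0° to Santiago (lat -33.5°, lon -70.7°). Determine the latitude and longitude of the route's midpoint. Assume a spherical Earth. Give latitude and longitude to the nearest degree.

≈ lat -43°, lon -39°

Convert each endpoint to a unit vector on the sphere (x = cos φ cos λ, y = cos φ sin λ, z = sin φ).
The central angle between the endpoints is δ = arccos(p₁·p₂) ≈ 0.917 rad (52.6°).
Interpolate at f = 1/2 with slerp weights a = sin((1−f)δ)/sin δ ≈ 0.558, b = sin(fδ)/sin δ ≈ 0.558.
p = a·p₁ + b·p₂ ≈ (0.561, -0.460, -0.688); φ = arcsin(p_z) ≈ -43.48°, λ = atan2(p_y, p_x) ≈ -39.37°.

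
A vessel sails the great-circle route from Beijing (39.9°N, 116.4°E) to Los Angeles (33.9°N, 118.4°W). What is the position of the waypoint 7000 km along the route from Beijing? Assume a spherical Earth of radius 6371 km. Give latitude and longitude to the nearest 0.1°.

Write both endpoints as unit vectors p₁, p₂ with components (cos φ cos λ, cos φ sin λ, sin φ).
The central angle between the endpoints is δ = arccos(p₁·p₂) ≈ 1.580 rad (90.5°). The total great-circle distance is δ·R ≈ 1.580 × 6371 ≈ 10067 km, so the target fraction is f = 7000/10067 ≈ 0.695.
Interpolate at f ≈ 0.695 with slerp weights a = sin((1−f)δ)/sin δ ≈ 0.463, b = sin(fδ)/sin δ ≈ 0.891.
p = a·p₁ + b·p₂ ≈ (-0.510, -0.332, 0.794); φ = arcsin(p_z) ≈ 52.54°, λ = atan2(p_y, p_x) ≈ -146.90°.

≈ 52.5°N, 146.9°W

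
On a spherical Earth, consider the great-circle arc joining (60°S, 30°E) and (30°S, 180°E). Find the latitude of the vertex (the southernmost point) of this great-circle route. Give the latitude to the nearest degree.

The great circle lies in the plane with unit normal n̂ = (p₁ × p₂)/|p₁ × p₂|.
Here n̂_z ≈ +0.217; the vertex latitude is φ_max = arccos|n̂_z| ≈ 77.5°.
Check via Clairaut: cos φ_max = |cos φ₁| · sin C = cos(60.0°)·sin(154.3°) ≈ 0.217, again giving ≈ 77.5°.

≈ 77°S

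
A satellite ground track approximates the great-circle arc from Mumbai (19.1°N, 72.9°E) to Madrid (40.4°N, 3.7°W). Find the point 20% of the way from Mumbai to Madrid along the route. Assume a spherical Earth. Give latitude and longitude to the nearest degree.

≈ 27°N, 61°E

Convert each endpoint to a unit vector on the sphere (x = cos φ cos λ, y = cos φ sin λ, z = sin φ).
The central angle between the endpoints is δ = arccos(p₁·p₂) ≈ 1.182 rad (67.7°).
Interpolate at f = 0.20 with slerp weights a = sin((1−f)δ)/sin δ ≈ 0.876, b = sin(fδ)/sin δ ≈ 0.253.
p = a·p₁ + b·p₂ ≈ (0.436, 0.779, 0.451); φ = arcsin(p_z) ≈ 26.79°, λ = atan2(p_y, p_x) ≈ 60.77°.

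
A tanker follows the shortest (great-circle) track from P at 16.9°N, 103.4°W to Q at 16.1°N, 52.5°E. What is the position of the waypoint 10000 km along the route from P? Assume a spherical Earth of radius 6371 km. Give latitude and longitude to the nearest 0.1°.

Convert each endpoint to a unit vector on the sphere (x = cos φ cos λ, y = cos φ sin λ, z = sin φ).
The central angle between the endpoints is δ = arccos(p₁·p₂) ≈ 2.432 rad (139.3°). The total great-circle distance is δ·R ≈ 2.432 × 6371 ≈ 15493 km, so the target fraction is f = 10000/15493 ≈ 0.645.
Interpolate at f ≈ 0.645 with slerp weights a = sin((1−f)δ)/sin δ ≈ 1.165, b = sin(fδ)/sin δ ≈ 1.535.
p = a·p₁ + b·p₂ ≈ (0.639, 0.085, 0.764); φ = arcsin(p_z) ≈ 49.85°, λ = atan2(p_y, p_x) ≈ 7.59°.

≈ 49.8°N, 7.6°E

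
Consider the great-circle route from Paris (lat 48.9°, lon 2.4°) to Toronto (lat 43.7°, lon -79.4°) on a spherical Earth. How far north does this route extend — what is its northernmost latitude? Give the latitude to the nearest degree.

The great circle lies in the plane with unit normal n̂ = (p₁ × p₂)/|p₁ × p₂|.
Here n̂_z ≈ -0.582; the vertex latitude is φ_max = arccos|n̂_z| ≈ 54.4°.
Check via Clairaut: cos φ_max = |cos φ₁| · sin C = cos(48.9°)·sin(62.3°) ≈ 0.582, again giving ≈ 54.4°.

≈ 54°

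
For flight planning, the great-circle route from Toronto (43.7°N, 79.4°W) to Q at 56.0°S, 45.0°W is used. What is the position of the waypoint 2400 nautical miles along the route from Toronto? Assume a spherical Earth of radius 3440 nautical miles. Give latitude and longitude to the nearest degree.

≈ 5°N, 67°W

The haversine formula gives a central angle δ ≈ 1.812 rad (103.8°) between the endpoints. The total great-circle distance is δ·R ≈ 1.812 × 3440 ≈ 6234 nmi, so the target fraction is f = 2400/6234 ≈ 0.385.
Interpolate at f ≈ 0.385 with slerp weights a = sin((1−f)δ)/sin δ ≈ 0.925, b = sin(fδ)/sin δ ≈ 0.662.
p = a·p₁ + b·p₂ ≈ (0.385, -0.919, 0.090); φ = arcsin(p_z) ≈ 5.18°, λ = atan2(p_y, p_x) ≈ -67.28°.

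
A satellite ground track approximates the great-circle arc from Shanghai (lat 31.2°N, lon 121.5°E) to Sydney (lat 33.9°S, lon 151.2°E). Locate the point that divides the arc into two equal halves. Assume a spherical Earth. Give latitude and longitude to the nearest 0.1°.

≈ lat 1.4°S, lon 136.1°E

Write both endpoints as unit vectors p₁, p₂ with components (cos φ cos λ, cos φ sin λ, sin φ).
The central angle between the endpoints is δ = arccos(p₁·p₂) ≈ 1.237 rad (70.9°).
Interpolate at f = 1/2 with slerp weights a = sin((1−f)δ)/sin δ ≈ 0.614, b = sin(fδ)/sin δ ≈ 0.614.
p = a·p₁ + b·p₂ ≈ (-0.721, 0.693, -0.024); φ = arcsin(p_z) ≈ -1.40°, λ = atan2(p_y, p_x) ≈ 136.12°.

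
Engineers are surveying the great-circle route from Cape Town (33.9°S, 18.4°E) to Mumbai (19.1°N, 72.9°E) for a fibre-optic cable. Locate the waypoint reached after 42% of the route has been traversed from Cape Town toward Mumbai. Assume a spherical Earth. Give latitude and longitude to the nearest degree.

≈ 13°S, 43°E

Write both endpoints as unit vectors p₁, p₂ with components (cos φ cos λ, cos φ sin λ, sin φ).
The central angle between the endpoints is δ = arccos(p₁·p₂) ≈ 1.294 rad (74.2°).
Interpolate at f = 0.42 with slerp weights a = sin((1−f)δ)/sin δ ≈ 0.709, b = sin(fδ)/sin δ ≈ 0.538.
p = a·p₁ + b·p₂ ≈ (0.708, 0.671, -0.220); φ = arcsin(p_z) ≈ -12.68°, λ = atan2(p_y, p_x) ≈ 43.48°.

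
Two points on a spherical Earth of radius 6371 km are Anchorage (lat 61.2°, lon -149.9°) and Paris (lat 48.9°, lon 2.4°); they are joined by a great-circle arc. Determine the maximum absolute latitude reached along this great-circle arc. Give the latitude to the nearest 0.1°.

≈ 80.8°

The great circle lies in the plane with unit normal n̂ = (p₁ × p₂)/|p₁ × p₂|.
Here n̂_z ≈ +0.159; the vertex latitude is φ_max = arccos|n̂_z| ≈ 80.8°.
Check via Clairaut: cos φ_max = |cos φ₁| · sin C = cos(61.2°)·sin(19.3°) ≈ 0.159, again giving ≈ 80.8°.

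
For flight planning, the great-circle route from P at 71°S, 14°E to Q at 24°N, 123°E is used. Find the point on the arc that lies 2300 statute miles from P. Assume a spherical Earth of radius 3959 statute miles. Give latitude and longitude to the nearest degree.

≈ 55°S, 85°E

Write both endpoints as unit vectors p₁, p₂ with components (cos φ cos λ, cos φ sin λ, sin φ).
The central angle between the endpoints is δ = arccos(p₁·p₂) ≈ 2.073 rad (118.8°). The total great-circle distance is δ·R ≈ 2.073 × 3959 ≈ 8207 mi, so the target fraction is f = 2300/8207 ≈ 0.280.
Interpolate at f ≈ 0.280 with slerp weights a = sin((1−f)δ)/sin δ ≈ 1.137, b = sin(fδ)/sin δ ≈ 0.626.
p = a·p₁ + b·p₂ ≈ (0.048, 0.569, -0.821); φ = arcsin(p_z) ≈ -55.16°, λ = atan2(p_y, p_x) ≈ 85.21°.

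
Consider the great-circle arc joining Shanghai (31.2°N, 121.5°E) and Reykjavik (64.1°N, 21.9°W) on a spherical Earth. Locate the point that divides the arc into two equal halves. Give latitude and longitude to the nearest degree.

From cos δ = sin φ₁ sin φ₂ + cos φ₁ cos φ₂ cos Δλ, the central angle is δ ≈ 1.404 rad (80.4°).
Interpolate at f = 1/2 with slerp weights a = sin((1−f)δ)/sin δ ≈ 0.655, b = sin(fδ)/sin δ ≈ 0.655.
p = a·p₁ + b·p₂ ≈ (-0.027, 0.371, 0.928); φ = arcsin(p_z) ≈ 68.17°, λ = atan2(p_y, p_x) ≈ 94.21°.

≈ 68°N, 94°E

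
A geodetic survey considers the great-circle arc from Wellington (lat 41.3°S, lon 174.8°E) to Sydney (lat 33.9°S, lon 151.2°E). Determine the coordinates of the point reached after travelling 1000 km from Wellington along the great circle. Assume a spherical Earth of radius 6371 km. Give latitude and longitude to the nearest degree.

From cos δ = sin φ₁ sin φ₂ + cos φ₁ cos φ₂ cos Δλ, the central angle is δ ≈ 0.350 rad (20.0°). The total great-circle distance is δ·R ≈ 0.350 × 6371 ≈ 2227 km, so the target fraction is f = 1000/2227 ≈ 0.449.
Interpolate at f ≈ 0.449 with slerp weights a = sin((1−f)δ)/sin δ ≈ 0.559, b = sin(fδ)/sin δ ≈ 0.456.
p = a·p₁ + b·p₂ ≈ (-0.750, 0.221, -0.623); φ = arcsin(p_z) ≈ -38.57°, λ = atan2(p_y, p_x) ≈ 163.62°.

≈ lat 39°S, lon 164°E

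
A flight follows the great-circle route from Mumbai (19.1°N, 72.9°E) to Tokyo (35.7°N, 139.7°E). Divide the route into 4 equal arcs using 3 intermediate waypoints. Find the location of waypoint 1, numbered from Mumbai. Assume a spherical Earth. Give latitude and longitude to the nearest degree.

≈ (26°N, 87°E)

Write both endpoints as unit vectors p₁, p₂ with components (cos φ cos λ, cos φ sin λ, sin φ).
The central angle between the endpoints is δ = arccos(p₁·p₂) ≈ 1.055 rad (60.4°).
Interpolate at f = 1/4 with slerp weights a = sin((1−f)δ)/sin δ ≈ 0.818, b = sin(fδ)/sin δ ≈ 0.300.
p = a·p₁ + b·p₂ ≈ (0.042, 0.896, 0.442); φ = arcsin(p_z) ≈ 26.26°, λ = atan2(p_y, p_x) ≈ 87.34°.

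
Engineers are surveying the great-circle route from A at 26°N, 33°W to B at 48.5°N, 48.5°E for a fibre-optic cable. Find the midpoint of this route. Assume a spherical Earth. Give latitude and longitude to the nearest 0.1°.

Convert each endpoint to a unit vector on the sphere (x = cos φ cos λ, y = cos φ sin λ, z = sin φ).
The central angle between the endpoints is δ = arccos(p₁·p₂) ≈ 1.141 rad (65.4°).
Interpolate at f = 1/2 with slerp weights a = sin((1−f)δ)/sin δ ≈ 0.594, b = sin(fδ)/sin δ ≈ 0.594.
p = a·p₁ + b·p₂ ≈ (0.709, 0.004, 0.705); φ = arcsin(p_z) ≈ 44.87°, λ = atan2(p_y, p_x) ≈ 0.32°.

≈ 44.9°N, 0.3°E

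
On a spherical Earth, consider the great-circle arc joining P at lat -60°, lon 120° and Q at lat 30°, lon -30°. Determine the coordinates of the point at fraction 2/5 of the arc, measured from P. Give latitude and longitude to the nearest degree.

≈ lat -49°, lon 10°

Convert each endpoint to a unit vector on the sphere (x = cos φ cos λ, y = cos φ sin λ, z = sin φ).
The central angle between the endpoints is δ = arccos(p₁·p₂) ≈ 2.512 rad (143.9°).
Interpolate at f = 2/5 with slerp weights a = sin((1−f)δ)/sin δ ≈ 1.694, b = sin(fδ)/sin δ ≈ 1.432.
p = a·p₁ + b·p₂ ≈ (0.651, 0.113, -0.751); φ = arcsin(p_z) ≈ -48.65°, λ = atan2(p_y, p_x) ≈ 9.86°.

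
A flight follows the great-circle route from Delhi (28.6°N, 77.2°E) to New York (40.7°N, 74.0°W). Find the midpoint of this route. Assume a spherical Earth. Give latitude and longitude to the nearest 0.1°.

≈ 69.5°N, 17.5°E

Write both endpoints as unit vectors p₁, p₂ with components (cos φ cos λ, cos φ sin λ, sin φ).
The central angle between the endpoints is δ = arccos(p₁·p₂) ≈ 1.845 rad (105.7°).
Interpolate at f = 1/2 with slerp weights a = sin((1−f)δ)/sin δ ≈ 0.828, b = sin(fδ)/sin δ ≈ 0.828.
p = a·p₁ + b·p₂ ≈ (0.334, 0.106, 0.937); φ = arcsin(p_z) ≈ 69.49°, λ = atan2(p_y, p_x) ≈ 17.52°.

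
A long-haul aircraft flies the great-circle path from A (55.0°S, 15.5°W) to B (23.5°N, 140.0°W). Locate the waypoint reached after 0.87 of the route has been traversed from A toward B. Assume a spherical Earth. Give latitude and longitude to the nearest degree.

Convert each endpoint to a unit vector on the sphere (x = cos φ cos λ, y = cos φ sin λ, z = sin φ).
The central angle between the endpoints is δ = arccos(p₁·p₂) ≈ 2.245 rad (128.7°).
Interpolate at f = 0.87 with slerp weights a = sin((1−f)δ)/sin δ ≈ 0.368, b = sin(fδ)/sin δ ≈ 1.188.
p = a·p₁ + b·p₂ ≈ (-0.631, -0.757, 0.172); φ = arcsin(p_z) ≈ 9.89°, λ = atan2(p_y, p_x) ≈ -129.82°.

≈ (10°N, 130°W)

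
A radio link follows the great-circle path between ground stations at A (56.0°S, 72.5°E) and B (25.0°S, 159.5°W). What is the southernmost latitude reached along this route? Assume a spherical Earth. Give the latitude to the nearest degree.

The great circle lies in the plane with unit normal n̂ = (p₁ × p₂)/|p₁ × p₂|.
Here n̂_z ≈ +0.400; the vertex latitude is φ_max = arccos|n̂_z| ≈ 66.4°.
Check via Clairaut: cos φ_max = |cos φ₁| · sin C = cos(56.0°)·sin(134.4°) ≈ 0.400, again giving ≈ 66.4°.

≈ 66°S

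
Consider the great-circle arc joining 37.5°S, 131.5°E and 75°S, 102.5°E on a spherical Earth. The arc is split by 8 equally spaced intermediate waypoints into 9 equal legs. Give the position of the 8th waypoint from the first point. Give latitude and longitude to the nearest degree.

≈ 71°S, 111°E

Write both endpoints as unit vectors p₁, p₂ with components (cos φ cos λ, cos φ sin λ, sin φ).
The central angle between the endpoints is δ = arccos(p₁·p₂) ≈ 0.696 rad (39.9°).
Interpolate at f = 8/9 with slerp weights a = sin((1−f)δ)/sin δ ≈ 0.120, b = sin(fδ)/sin δ ≈ 0.905.
p = a·p₁ + b·p₂ ≈ (-0.114, 0.300, -0.947); φ = arcsin(p_z) ≈ -71.27°, λ = atan2(p_y, p_x) ≈ 110.80°.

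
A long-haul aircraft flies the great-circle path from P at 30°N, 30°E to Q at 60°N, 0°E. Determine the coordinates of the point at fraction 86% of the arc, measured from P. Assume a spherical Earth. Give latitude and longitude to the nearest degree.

≈ 56°N, 7°E

Convert each endpoint to a unit vector on the sphere (x = cos φ cos λ, y = cos φ sin λ, z = sin φ).
The central angle between the endpoints is δ = arccos(p₁·p₂) ≈ 0.630 rad (36.1°).
Interpolate at f = 0.86 with slerp weights a = sin((1−f)δ)/sin δ ≈ 0.150, b = sin(fδ)/sin δ ≈ 0.875.
p = a·p₁ + b·p₂ ≈ (0.550, 0.065, 0.833); φ = arcsin(p_z) ≈ 56.39°, λ = atan2(p_y, p_x) ≈ 6.72°.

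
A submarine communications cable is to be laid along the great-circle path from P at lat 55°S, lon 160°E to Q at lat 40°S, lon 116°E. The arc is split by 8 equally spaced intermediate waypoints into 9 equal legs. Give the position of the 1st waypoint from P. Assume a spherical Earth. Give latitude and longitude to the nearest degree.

≈ lat 54°S, lon 154°E

From cos δ = sin φ₁ sin φ₂ + cos φ₁ cos φ₂ cos Δλ, the central angle is δ ≈ 0.569 rad (32.6°).
Interpolate at f = 1/9 with slerp weights a = sin((1−f)δ)/sin δ ≈ 0.899, b = sin(fδ)/sin δ ≈ 0.117.
p = a·p₁ + b·p₂ ≈ (-0.524, 0.257, -0.812); φ = arcsin(p_z) ≈ -54.29°, λ = atan2(p_y, p_x) ≈ 153.86°.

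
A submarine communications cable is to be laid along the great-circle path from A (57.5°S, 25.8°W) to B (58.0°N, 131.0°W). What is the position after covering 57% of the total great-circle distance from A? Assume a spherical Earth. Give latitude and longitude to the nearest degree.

The haversine formula gives a central angle δ ≈ 2.481 rad (142.2°) between the endpoints.
Interpolate at f = 0.57 with slerp weights a = sin((1−f)δ)/sin δ ≈ 1.428, b = sin(fδ)/sin δ ≈ 1.611.
p = a·p₁ + b·p₂ ≈ (0.131, -0.978, 0.162); φ = arcsin(p_z) ≈ 9.30°, λ = atan2(p_y, p_x) ≈ -82.38°.

≈ (9°N, 82°W)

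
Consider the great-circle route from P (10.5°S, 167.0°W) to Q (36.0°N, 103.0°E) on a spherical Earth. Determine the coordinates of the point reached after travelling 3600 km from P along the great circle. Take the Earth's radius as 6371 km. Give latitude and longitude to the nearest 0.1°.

≈ (8.8°N, 166.8°E)

Write both endpoints as unit vectors p₁, p₂ with components (cos φ cos λ, cos φ sin λ, sin φ).
The central angle between the endpoints is δ = arccos(p₁·p₂) ≈ 1.678 rad (96.1°). The total great-circle distance is δ·R ≈ 1.678 × 6371 ≈ 10691 km, so the target fraction is f = 3600/10691 ≈ 0.337.
Interpolate at f ≈ 0.337 with slerp weights a = sin((1−f)δ)/sin δ ≈ 0.902, b = sin(fδ)/sin δ ≈ 0.539.
p = a·p₁ + b·p₂ ≈ (-0.962, 0.225, 0.152); φ = arcsin(p_z) ≈ 8.75°, λ = atan2(p_y, p_x) ≈ 166.84°.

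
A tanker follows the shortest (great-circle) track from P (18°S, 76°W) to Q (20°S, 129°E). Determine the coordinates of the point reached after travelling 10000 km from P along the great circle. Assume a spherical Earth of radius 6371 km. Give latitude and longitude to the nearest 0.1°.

≈ (52.1°S, 169.5°E)

Convert each endpoint to a unit vector on the sphere (x = cos φ cos λ, y = cos φ sin λ, z = sin φ).
The central angle between the endpoints is δ = arccos(p₁·p₂) ≈ 2.352 rad (134.8°). The total great-circle distance is δ·R ≈ 2.352 × 6371 ≈ 14986 km, so the target fraction is f = 10000/14986 ≈ 0.667.
Interpolate at f ≈ 0.667 with slerp weights a = sin((1−f)δ)/sin δ ≈ 0.993, b = sin(fδ)/sin δ ≈ 1.409.
p = a·p₁ + b·p₂ ≈ (-0.604, 0.112, -0.789); φ = arcsin(p_z) ≈ -52.06°, λ = atan2(p_y, p_x) ≈ 169.49°.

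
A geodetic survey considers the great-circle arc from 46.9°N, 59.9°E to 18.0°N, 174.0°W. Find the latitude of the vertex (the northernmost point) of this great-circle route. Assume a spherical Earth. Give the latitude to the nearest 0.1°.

The great circle lies in the plane with unit normal n̂ = (p₁ × p₂)/|p₁ × p₂|.
Here n̂_z ≈ +0.532; the vertex latitude is φ_max = arccos|n̂_z| ≈ 57.9°.

≈ 57.9°N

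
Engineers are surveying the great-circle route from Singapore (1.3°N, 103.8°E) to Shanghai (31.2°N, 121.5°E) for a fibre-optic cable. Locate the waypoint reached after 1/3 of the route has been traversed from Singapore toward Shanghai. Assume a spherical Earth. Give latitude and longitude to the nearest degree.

≈ 11°N, 109°E

Convert each endpoint to a unit vector on the sphere (x = cos φ cos λ, y = cos φ sin λ, z = sin φ).
The central angle between the endpoints is δ = arccos(p₁·p₂) ≈ 0.598 rad (34.3°).
Interpolate at f = 1/3 with slerp weights a = sin((1−f)δ)/sin δ ≈ 0.690, b = sin(fδ)/sin δ ≈ 0.352.
p = a·p₁ + b·p₂ ≈ (-0.322, 0.926, 0.198); φ = arcsin(p_z) ≈ 11.41°, λ = atan2(p_y, p_x) ≈ 109.15°.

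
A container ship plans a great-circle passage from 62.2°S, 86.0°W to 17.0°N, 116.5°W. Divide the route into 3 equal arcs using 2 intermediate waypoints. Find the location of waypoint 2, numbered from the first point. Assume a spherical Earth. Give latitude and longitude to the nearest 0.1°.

≈ 9.8°S, 110.1°W

The haversine formula gives a central angle δ ≈ 1.445 rad (82.8°) between the endpoints.
Interpolate at f = 2/3 with slerp weights a = sin((1−f)δ)/sin δ ≈ 0.467, b = sin(fδ)/sin δ ≈ 0.828.
p = a·p₁ + b·p₂ ≈ (-0.338, -0.925, -0.171); φ = arcsin(p_z) ≈ -9.85°, λ = atan2(p_y, p_x) ≈ -110.06°.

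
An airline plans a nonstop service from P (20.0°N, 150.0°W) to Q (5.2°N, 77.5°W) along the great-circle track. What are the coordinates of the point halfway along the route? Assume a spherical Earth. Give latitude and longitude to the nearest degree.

≈ (15°N, 113°W)

Write both endpoints as unit vectors p₁, p₂ with components (cos φ cos λ, cos φ sin λ, sin φ).
The central angle between the endpoints is δ = arccos(p₁·p₂) ≈ 1.253 rad (71.8°).
Interpolate at f = 1/2 with slerp weights a = sin((1−f)δ)/sin δ ≈ 0.617, b = sin(fδ)/sin δ ≈ 0.617.
p = a·p₁ + b·p₂ ≈ (-0.369, -0.890, 0.267); φ = arcsin(p_z) ≈ 15.49°, λ = atan2(p_y, p_x) ≈ -112.53°.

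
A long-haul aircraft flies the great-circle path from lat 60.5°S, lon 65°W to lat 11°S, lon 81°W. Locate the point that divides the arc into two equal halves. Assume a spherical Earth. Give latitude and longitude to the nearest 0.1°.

Convert each endpoint to a unit vector on the sphere (x = cos φ cos λ, y = cos φ sin λ, z = sin φ).
The central angle between the endpoints is δ = arccos(p₁·p₂) ≈ 0.888 rad (50.9°).
Interpolate at f = 1/2 with slerp weights a = sin((1−f)δ)/sin δ ≈ 0.554, b = sin(fδ)/sin δ ≈ 0.554.
p = a·p₁ + b·p₂ ≈ (0.200, -0.784, -0.588); φ = arcsin(p_z) ≈ -35.99°, λ = atan2(p_y, p_x) ≈ -75.67°.

≈ lat 36.0°S, lon 75.7°W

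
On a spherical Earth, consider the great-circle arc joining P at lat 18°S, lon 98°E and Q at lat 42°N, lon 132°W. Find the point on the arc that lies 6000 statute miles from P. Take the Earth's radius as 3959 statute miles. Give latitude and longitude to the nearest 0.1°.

Write both endpoints as unit vectors p₁, p₂ with components (cos φ cos λ, cos φ sin λ, sin φ).
The central angle between the endpoints is δ = arccos(p₁·p₂) ≈ 2.293 rad (131.4°). The total great-circle distance is δ·R ≈ 2.293 × 3959 ≈ 9078 mi, so the target fraction is f = 6000/9078 ≈ 0.661.
Interpolate at f ≈ 0.661 with slerp weights a = sin((1−f)δ)/sin δ ≈ 0.935, b = sin(fδ)/sin δ ≈ 1.331.
p = a·p₁ + b·p₂ ≈ (-0.785, 0.146, 0.602); φ = arcsin(p_z) ≈ 36.98°, λ = atan2(p_y, p_x) ≈ 169.50°.

≈ lat 37.0°N, lon 169.5°E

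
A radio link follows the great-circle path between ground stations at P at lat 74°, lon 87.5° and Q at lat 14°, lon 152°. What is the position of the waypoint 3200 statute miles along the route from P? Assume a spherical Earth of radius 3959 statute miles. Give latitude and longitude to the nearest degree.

From cos δ = sin φ₁ sin φ₂ + cos φ₁ cos φ₂ cos Δλ, the central angle is δ ≈ 1.216 rad (69.7°). The total great-circle distance is δ·R ≈ 1.216 × 3959 ≈ 4813 mi, so the target fraction is f = 3200/4813 ≈ 0.665.
Interpolate at f ≈ 0.665 with slerp weights a = sin((1−f)δ)/sin δ ≈ 0.423, b = sin(fδ)/sin δ ≈ 0.771.
p = a·p₁ + b·p₂ ≈ (-0.656, 0.468, 0.593); φ = arcsin(p_z) ≈ 36.36°, λ = atan2(p_y, p_x) ≈ 144.50°.

≈ lat 36°, lon 144°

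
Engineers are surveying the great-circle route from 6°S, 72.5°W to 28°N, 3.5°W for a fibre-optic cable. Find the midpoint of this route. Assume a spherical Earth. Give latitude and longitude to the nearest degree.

≈ 13°N, 40°W

Convert each endpoint to a unit vector on the sphere (x = cos φ cos λ, y = cos φ sin λ, z = sin φ).
The central angle between the endpoints is δ = arccos(p₁·p₂) ≈ 1.302 rad (74.6°).
Interpolate at f = 1/2 with slerp weights a = sin((1−f)δ)/sin δ ≈ 0.629, b = sin(fδ)/sin δ ≈ 0.629.
p = a·p₁ + b·p₂ ≈ (0.742, -0.630, 0.229); φ = arcsin(p_z) ≈ 13.26°, λ = atan2(p_y, p_x) ≈ -40.34°.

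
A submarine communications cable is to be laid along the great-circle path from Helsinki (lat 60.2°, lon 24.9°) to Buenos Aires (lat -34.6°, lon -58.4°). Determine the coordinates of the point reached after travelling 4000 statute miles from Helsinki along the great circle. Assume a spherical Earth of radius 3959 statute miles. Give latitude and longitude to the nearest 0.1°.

≈ lat 16.8°, lon -29.0°

Write both endpoints as unit vectors p₁, p₂ with components (cos φ cos λ, cos φ sin λ, sin φ).
The central angle between the endpoints is δ = arccos(p₁·p₂) ≈ 2.032 rad (116.4°). The total great-circle distance is δ·R ≈ 2.032 × 3959 ≈ 8045 mi, so the target fraction is f = 4000/8045 ≈ 0.497.
Interpolate at f ≈ 0.497 with slerp weights a = sin((1−f)δ)/sin δ ≈ 0.952, b = sin(fδ)/sin δ ≈ 0.946.
p = a·p₁ + b·p₂ ≈ (0.837, -0.464, 0.289); φ = arcsin(p_z) ≈ 16.82°, λ = atan2(p_y, p_x) ≈ -28.98°.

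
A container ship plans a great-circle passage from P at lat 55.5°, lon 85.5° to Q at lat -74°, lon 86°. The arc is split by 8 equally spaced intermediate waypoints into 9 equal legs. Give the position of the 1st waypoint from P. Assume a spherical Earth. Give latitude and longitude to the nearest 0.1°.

≈ lat 41.1°, lon 85.6°

Write both endpoints as unit vectors p₁, p₂ with components (cos φ cos λ, cos φ sin λ, sin φ).
The central angle between the endpoints is δ = arccos(p₁·p₂) ≈ 2.260 rad (129.5°).
Interpolate at f = 1/9 with slerp weights a = sin((1−f)δ)/sin δ ≈ 1.173, b = sin(fδ)/sin δ ≈ 0.322.
p = a·p₁ + b·p₂ ≈ (0.058, 0.751, 0.658); φ = arcsin(p_z) ≈ 41.11°, λ = atan2(p_y, p_x) ≈ 85.56°.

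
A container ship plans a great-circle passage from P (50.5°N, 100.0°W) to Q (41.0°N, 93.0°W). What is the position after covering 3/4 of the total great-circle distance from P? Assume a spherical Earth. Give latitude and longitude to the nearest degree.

≈ (43°N, 95°W)

From cos δ = sin φ₁ sin φ₂ + cos φ₁ cos φ₂ cos Δλ, the central angle is δ ≈ 0.186 rad (10.7°).
Interpolate at f = 3/4 with slerp weights a = sin((1−f)δ)/sin δ ≈ 0.251, b = sin(fδ)/sin δ ≈ 0.752.
p = a·p₁ + b·p₂ ≈ (-0.057, -0.724, 0.687); φ = arcsin(p_z) ≈ 43.41°, λ = atan2(p_y, p_x) ≈ -94.54°.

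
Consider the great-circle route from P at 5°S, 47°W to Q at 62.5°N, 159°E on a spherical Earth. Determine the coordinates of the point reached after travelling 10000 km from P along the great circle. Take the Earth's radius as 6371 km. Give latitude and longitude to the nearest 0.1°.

≈ 75.7°N, 116.7°W

The haversine formula gives a central angle δ ≈ 2.084 rad (119.4°) between the endpoints. The total great-circle distance is δ·R ≈ 2.084 × 6371 ≈ 13276 km, so the target fraction is f = 10000/13276 ≈ 0.753.
Interpolate at f ≈ 0.753 with slerp weights a = sin((1−f)δ)/sin δ ≈ 0.564, b = sin(fδ)/sin δ ≈ 1.148.
p = a·p₁ + b·p₂ ≈ (-0.111, -0.221, 0.969); φ = arcsin(p_z) ≈ 75.66°, λ = atan2(p_y, p_x) ≈ -116.70°.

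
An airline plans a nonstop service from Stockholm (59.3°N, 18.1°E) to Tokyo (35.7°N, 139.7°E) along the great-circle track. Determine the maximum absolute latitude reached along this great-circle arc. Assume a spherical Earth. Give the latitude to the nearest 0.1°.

≈ 68.4°N

The great circle lies in the plane with unit normal n̂ = (p₁ × p₂)/|p₁ × p₂|.
Here n̂_z ≈ +0.368; the vertex latitude is φ_max = arccos|n̂_z| ≈ 68.4°.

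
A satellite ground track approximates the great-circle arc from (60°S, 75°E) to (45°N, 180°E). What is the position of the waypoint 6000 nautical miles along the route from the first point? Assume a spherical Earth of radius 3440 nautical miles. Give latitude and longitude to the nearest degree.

≈ (17°N, 156°E)

Write both endpoints as unit vectors p₁, p₂ with components (cos φ cos λ, cos φ sin λ, sin φ).
The central angle between the endpoints is δ = arccos(p₁·p₂) ≈ 2.352 rad (134.7°). The total great-circle distance is δ·R ≈ 2.352 × 3440 ≈ 8090 nmi, so the target fraction is f = 6000/8090 ≈ 0.742.
Interpolate at f ≈ 0.742 with slerp weights a = sin((1−f)δ)/sin δ ≈ 0.804, b = sin(fδ)/sin δ ≈ 1.387.
p = a·p₁ + b·p₂ ≈ (-0.877, 0.388, 0.285); φ = arcsin(p_z) ≈ 16.54°, λ = atan2(p_y, p_x) ≈ 156.12°.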